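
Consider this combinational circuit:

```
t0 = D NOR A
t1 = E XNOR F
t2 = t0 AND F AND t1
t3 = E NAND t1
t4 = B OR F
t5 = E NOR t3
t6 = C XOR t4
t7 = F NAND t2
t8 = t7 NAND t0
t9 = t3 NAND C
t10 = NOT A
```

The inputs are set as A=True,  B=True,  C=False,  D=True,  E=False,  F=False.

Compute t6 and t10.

t6 = True  t10 = False

t4 = B OR F = True OR False = True
t6 = C XOR t4 = False XOR True = True
t10 = NOT A = NOT True = False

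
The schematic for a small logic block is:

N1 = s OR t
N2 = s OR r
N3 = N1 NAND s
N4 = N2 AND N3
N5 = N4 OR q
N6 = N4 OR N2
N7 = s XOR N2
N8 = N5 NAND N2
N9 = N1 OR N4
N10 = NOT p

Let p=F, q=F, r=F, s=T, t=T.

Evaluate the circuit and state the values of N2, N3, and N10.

N2 = T, N3 = F, N10 = T

N1 = s OR t = T OR T = T
N2 = s OR r = T OR F = T
N3 = N1 NAND s = T NAND T = F
N10 = NOT p = NOT F = T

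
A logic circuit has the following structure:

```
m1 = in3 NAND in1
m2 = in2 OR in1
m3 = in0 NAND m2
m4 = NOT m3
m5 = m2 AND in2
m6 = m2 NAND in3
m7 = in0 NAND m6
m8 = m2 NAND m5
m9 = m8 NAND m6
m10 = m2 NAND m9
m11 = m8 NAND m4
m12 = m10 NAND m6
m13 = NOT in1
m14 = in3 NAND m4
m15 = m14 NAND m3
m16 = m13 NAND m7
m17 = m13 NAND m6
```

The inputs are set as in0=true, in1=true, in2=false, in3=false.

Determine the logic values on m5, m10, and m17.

m5 = false; m10 = true; m17 = true

m2 = in2 OR in1 = false OR true = true
m5 = m2 AND in2 = true AND false = false
m6 = m2 NAND in3 = true NAND false = true
m8 = m2 NAND m5 = true NAND false = true
m9 = m8 NAND m6 = true NAND true = false
m10 = m2 NAND m9 = true NAND false = true
m13 = NOT in1 = NOT true = false
m17 = m13 NAND m6 = false NAND true = true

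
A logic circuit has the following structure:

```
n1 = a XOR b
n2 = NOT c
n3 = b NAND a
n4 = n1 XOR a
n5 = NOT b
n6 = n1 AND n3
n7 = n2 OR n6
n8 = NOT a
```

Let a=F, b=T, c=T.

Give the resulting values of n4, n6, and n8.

n1 = a XOR b = F XOR T = T
n3 = b NAND a = T NAND F = T
n4 = n1 XOR a = T XOR F = T
n6 = n1 AND n3 = T AND T = T
n8 = NOT a = NOT F = T

n4 = T, n6 = T, n8 = T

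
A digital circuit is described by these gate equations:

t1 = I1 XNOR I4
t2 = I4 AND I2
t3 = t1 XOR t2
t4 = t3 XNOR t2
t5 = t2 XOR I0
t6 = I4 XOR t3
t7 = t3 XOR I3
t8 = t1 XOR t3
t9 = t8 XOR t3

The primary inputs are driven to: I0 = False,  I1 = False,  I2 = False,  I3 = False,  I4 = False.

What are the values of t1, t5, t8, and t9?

t1 = True, t5 = False, t8 = False, t9 = True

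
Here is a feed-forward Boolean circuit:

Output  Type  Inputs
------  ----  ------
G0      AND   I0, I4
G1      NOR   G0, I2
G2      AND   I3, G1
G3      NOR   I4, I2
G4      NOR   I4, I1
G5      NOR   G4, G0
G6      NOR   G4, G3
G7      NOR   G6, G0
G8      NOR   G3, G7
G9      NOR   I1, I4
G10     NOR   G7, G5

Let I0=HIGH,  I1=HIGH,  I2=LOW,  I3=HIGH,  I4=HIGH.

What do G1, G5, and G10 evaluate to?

G0 = I0 AND I4 = HIGH AND HIGH = HIGH
G1 = G0 NOR I2 = HIGH NOR LOW = LOW
G3 = I4 NOR I2 = HIGH NOR LOW = LOW
G4 = I4 NOR I1 = HIGH NOR HIGH = LOW
G5 = G4 NOR G0 = LOW NOR HIGH = LOW
G6 = G4 NOR G3 = LOW NOR LOW = HIGH
G7 = G6 NOR G0 = HIGH NOR HIGH = LOW
G10 = G7 NOR G5 = LOW NOR LOW = HIGH

G1 = LOW, G5 = LOW, G10 = HIGH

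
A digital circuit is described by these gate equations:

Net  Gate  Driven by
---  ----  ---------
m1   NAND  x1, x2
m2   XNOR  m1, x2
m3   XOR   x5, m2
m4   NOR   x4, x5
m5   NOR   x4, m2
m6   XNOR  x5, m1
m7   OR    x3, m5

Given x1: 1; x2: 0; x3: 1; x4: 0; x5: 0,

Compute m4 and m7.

m4 = 1, m7 = 1

m1 = x1 NAND x2 = 1 NAND 0 = 1
m2 = m1 XNOR x2 = 1 XNOR 0 = 0
m4 = x4 NOR x5 = 0 NOR 0 = 1
m5 = x4 NOR m2 = 0 NOR 0 = 1
m7 = x3 OR m5 = 1 OR 1 = 1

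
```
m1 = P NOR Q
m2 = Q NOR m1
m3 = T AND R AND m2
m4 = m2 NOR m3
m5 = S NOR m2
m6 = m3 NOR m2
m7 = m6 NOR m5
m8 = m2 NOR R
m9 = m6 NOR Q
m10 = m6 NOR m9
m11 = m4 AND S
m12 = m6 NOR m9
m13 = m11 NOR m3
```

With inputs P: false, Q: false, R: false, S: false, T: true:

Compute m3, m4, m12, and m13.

m3 = false; m4 = true; m12 = false; m13 = true

m1 = P NOR Q = false NOR false = true
m2 = Q NOR m1 = false NOR true = false
m3 = T AND R AND m2 = true AND false AND false = false
m4 = m2 NOR m3 = false NOR false = true
m6 = m3 NOR m2 = false NOR false = true
m9 = m6 NOR Q = true NOR false = false
m11 = m4 AND S = true AND false = false
m12 = m6 NOR m9 = true NOR false = false
m13 = m11 NOR m3 = false NOR false = true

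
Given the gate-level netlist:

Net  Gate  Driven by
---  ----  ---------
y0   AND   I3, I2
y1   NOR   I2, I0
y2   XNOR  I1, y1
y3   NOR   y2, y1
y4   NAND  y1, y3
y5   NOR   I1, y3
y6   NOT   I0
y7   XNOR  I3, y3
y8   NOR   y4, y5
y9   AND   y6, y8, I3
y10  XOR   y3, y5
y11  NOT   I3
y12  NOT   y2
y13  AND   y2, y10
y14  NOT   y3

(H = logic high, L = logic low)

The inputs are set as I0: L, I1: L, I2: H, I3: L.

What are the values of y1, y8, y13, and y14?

y1 = L; y8 = L; y13 = H; y14 = H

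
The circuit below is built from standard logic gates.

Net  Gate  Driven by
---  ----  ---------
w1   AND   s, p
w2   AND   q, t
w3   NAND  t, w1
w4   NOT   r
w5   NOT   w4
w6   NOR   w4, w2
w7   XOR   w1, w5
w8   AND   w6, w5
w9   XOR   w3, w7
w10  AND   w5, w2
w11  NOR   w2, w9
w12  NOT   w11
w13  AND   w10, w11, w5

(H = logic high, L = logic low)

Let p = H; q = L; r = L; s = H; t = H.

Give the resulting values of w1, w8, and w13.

w1 = s AND p = H AND H = H
w2 = q AND t = L AND H = L
w3 = t NAND w1 = H NAND H = L
w4 = NOT r = NOT L = H
w5 = NOT w4 = NOT H = L
w6 = w4 NOR w2 = H NOR L = L
w7 = w1 XOR w5 = H XOR L = H
w8 = w6 AND w5 = L AND L = L
w9 = w3 XOR w7 = L XOR H = H
w10 = w5 AND w2 = L AND L = L
w11 = w2 NOR w9 = L NOR H = L
w13 = w10 AND w11 AND w5 = L AND L AND L = L

w1 = H, w8 = L, w13 = L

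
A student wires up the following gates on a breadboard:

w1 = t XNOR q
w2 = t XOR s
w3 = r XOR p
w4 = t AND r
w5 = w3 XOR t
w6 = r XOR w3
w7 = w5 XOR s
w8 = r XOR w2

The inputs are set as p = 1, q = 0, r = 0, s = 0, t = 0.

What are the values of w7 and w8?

w7 = 1, w8 = 0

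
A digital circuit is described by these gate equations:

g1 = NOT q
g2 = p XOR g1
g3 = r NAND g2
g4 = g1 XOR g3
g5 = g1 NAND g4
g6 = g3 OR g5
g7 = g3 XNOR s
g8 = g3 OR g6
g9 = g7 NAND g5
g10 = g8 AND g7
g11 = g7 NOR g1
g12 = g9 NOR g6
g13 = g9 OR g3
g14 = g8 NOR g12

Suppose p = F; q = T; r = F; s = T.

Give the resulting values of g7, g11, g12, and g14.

g7 = T  g11 = F  g12 = F  g14 = F

g1 = NOT q = NOT T = F
g2 = p XOR g1 = F XOR F = F
g3 = r NAND g2 = F NAND F = T
g4 = g1 XOR g3 = F XOR T = T
g5 = g1 NAND g4 = F NAND T = T
g6 = g3 OR g5 = T OR T = T
g7 = g3 XNOR s = T XNOR T = T
g8 = g3 OR g6 = T OR T = T
g9 = g7 NAND g5 = T NAND T = F
g11 = g7 NOR g1 = T NOR F = F
g12 = g9 NOR g6 = F NOR T = F
g14 = g8 NOR g12 = T NOR F = F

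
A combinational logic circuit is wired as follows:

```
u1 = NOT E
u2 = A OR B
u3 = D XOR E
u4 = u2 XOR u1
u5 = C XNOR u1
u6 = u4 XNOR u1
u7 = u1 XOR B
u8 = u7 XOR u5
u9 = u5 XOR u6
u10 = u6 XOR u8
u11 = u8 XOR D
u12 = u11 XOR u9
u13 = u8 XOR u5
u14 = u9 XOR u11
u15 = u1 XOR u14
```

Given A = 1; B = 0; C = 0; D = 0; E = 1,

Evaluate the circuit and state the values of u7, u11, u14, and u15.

u1 = NOT E = NOT 1 = 0
u2 = A OR B = 1 OR 0 = 1
u4 = u2 XOR u1 = 1 XOR 0 = 1
u5 = C XNOR u1 = 0 XNOR 0 = 1
u6 = u4 XNOR u1 = 1 XNOR 0 = 0
u7 = u1 XOR B = 0 XOR 0 = 0
u8 = u7 XOR u5 = 0 XOR 1 = 1
u9 = u5 XOR u6 = 1 XOR 0 = 1
u11 = u8 XOR D = 1 XOR 0 = 1
u14 = u9 XOR u11 = 1 XOR 1 = 0
u15 = u1 XOR u14 = 0 XOR 0 = 0

u7 = 0, u11 = 1, u14 = 0, u15 = 0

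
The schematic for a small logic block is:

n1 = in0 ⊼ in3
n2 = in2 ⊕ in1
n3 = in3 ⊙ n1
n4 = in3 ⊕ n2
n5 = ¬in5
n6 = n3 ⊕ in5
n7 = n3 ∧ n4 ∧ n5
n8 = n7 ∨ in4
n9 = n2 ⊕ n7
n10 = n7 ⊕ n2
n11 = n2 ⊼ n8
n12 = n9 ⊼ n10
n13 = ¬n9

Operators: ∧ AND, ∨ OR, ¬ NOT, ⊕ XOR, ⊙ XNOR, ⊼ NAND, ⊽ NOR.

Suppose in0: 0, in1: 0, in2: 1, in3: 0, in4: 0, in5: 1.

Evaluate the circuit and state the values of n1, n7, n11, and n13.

n1 = in0 NAND in3 = 0 NAND 0 = 1
n2 = in2 XOR in1 = 1 XOR 0 = 1
n3 = in3 XNOR n1 = 0 XNOR 1 = 0
n4 = in3 XOR n2 = 0 XOR 1 = 1
n5 = NOT in5 = NOT 1 = 0
n7 = n3 AND n4 AND n5 = 0 AND 1 AND 0 = 0
n8 = n7 OR in4 = 0 OR 0 = 0
n9 = n2 XOR n7 = 1 XOR 0 = 1
n11 = n2 NAND n8 = 1 NAND 0 = 1
n13 = NOT n9 = NOT 1 = 0

n1 = 1  n7 = 0  n11 = 1  n13 = 0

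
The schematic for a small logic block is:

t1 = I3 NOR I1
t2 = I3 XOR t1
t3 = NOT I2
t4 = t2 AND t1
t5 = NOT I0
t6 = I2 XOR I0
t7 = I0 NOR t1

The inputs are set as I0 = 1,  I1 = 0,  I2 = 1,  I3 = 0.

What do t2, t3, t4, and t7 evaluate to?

t2 = 1, t3 = 0, t4 = 1, t7 = 0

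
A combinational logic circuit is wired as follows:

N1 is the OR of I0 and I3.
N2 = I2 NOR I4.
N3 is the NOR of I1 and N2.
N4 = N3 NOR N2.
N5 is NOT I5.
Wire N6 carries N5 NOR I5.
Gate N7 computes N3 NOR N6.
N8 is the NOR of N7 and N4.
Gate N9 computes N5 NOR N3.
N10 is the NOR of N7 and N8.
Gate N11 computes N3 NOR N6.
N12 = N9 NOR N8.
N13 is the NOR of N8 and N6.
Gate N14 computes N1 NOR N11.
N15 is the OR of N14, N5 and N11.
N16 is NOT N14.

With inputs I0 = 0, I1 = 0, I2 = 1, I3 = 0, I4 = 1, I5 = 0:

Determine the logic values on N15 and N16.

N15 = 1; N16 = 0

N1 = I0 OR I3 = 0 OR 0 = 0
N2 = I2 NOR I4 = 1 NOR 1 = 0
N3 = I1 NOR N2 = 0 NOR 0 = 1
N5 = NOT I5 = NOT 0 = 1
N6 = N5 NOR I5 = 1 NOR 0 = 0
N11 = N3 NOR N6 = 1 NOR 0 = 0
N14 = N1 NOR N11 = 0 NOR 0 = 1
N15 = N14 OR N5 OR N11 = 1 OR 1 OR 0 = 1
N16 = NOT N14 = NOT 1 = 0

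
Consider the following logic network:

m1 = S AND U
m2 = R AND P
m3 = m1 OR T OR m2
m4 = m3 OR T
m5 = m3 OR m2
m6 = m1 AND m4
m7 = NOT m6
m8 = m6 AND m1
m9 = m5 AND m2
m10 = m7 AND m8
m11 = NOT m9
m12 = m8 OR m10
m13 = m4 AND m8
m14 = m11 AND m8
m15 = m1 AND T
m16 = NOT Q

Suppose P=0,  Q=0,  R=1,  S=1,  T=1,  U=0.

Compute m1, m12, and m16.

m1 = 0  m12 = 0  m16 = 1

m1 = S AND U = 1 AND 0 = 0
m2 = R AND P = 1 AND 0 = 0
m3 = m1 OR T OR m2 = 0 OR 1 OR 0 = 1
m4 = m3 OR T = 1 OR 1 = 1
m6 = m1 AND m4 = 0 AND 1 = 0
m7 = NOT m6 = NOT 0 = 1
m8 = m6 AND m1 = 0 AND 0 = 0
m10 = m7 AND m8 = 1 AND 0 = 0
m12 = m8 OR m10 = 0 OR 0 = 0
m16 = NOT Q = NOT 0 = 1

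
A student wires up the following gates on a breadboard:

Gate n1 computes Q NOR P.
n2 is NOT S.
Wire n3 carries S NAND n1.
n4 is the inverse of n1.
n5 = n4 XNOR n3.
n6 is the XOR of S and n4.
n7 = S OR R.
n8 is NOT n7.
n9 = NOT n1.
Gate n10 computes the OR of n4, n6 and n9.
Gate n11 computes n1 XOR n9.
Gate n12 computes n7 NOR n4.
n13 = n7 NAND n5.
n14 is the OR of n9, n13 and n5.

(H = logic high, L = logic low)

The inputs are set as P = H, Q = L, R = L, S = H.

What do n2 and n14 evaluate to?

n2 = L; n14 = H

n1 = Q NOR P = L NOR H = L
n2 = NOT S = NOT H = L
n3 = S NAND n1 = H NAND L = H
n4 = NOT n1 = NOT L = H
n5 = n4 XNOR n3 = H XNOR H = H
n7 = S OR R = H OR L = H
n9 = NOT n1 = NOT L = H
n13 = n7 NAND n5 = H NAND H = L
n14 = n9 OR n13 OR n5 = H OR L OR H = H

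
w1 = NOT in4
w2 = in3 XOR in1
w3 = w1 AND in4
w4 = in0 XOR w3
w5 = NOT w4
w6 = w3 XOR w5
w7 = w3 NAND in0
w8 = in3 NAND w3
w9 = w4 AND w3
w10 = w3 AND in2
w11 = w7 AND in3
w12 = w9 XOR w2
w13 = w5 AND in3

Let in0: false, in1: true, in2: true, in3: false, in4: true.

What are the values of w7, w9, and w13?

w7 = true, w9 = false, w13 = false

w1 = NOT in4 = NOT true = false
w3 = w1 AND in4 = false AND true = false
w4 = in0 XOR w3 = false XOR false = false
w5 = NOT w4 = NOT false = true
w7 = w3 NAND in0 = false NAND false = true
w9 = w4 AND w3 = false AND false = false
w13 = w5 AND in3 = true AND false = false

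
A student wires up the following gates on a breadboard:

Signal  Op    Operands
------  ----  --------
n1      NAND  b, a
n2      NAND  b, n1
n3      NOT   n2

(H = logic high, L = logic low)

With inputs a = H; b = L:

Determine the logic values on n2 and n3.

n2 = H, n3 = L

n1 = b NAND a = L NAND H = H
n2 = b NAND n1 = L NAND H = H
n3 = NOT n2 = NOT H = L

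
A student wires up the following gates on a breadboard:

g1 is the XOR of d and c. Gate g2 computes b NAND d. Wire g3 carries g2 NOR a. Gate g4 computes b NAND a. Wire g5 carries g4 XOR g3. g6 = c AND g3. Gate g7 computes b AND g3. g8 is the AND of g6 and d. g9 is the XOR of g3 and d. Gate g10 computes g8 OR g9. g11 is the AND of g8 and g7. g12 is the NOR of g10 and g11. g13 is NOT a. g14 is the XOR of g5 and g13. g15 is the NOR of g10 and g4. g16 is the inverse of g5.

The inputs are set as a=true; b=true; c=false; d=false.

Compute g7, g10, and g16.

g2 = b NAND d = true NAND false = true
g3 = g2 NOR a = true NOR true = false
g4 = b NAND a = true NAND true = false
g5 = g4 XOR g3 = false XOR false = false
g6 = c AND g3 = false AND false = false
g7 = b AND g3 = true AND false = false
g8 = g6 AND d = false AND false = false
g9 = g3 XOR d = false XOR false = false
g10 = g8 OR g9 = false OR false = false
g16 = NOT g5 = NOT false = true

g7 = false  g10 = false  g16 = true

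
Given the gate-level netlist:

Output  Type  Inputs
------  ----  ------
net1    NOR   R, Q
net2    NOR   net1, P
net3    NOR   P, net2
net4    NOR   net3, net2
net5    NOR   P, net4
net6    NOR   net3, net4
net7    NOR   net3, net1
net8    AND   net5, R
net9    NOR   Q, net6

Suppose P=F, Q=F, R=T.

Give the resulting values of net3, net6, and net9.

net1 = R NOR Q = T NOR F = F
net2 = net1 NOR P = F NOR F = T
net3 = P NOR net2 = F NOR T = F
net4 = net3 NOR net2 = F NOR T = F
net6 = net3 NOR net4 = F NOR F = T
net9 = Q NOR net6 = F NOR T = F

net3 = F; net6 = T; net9 = F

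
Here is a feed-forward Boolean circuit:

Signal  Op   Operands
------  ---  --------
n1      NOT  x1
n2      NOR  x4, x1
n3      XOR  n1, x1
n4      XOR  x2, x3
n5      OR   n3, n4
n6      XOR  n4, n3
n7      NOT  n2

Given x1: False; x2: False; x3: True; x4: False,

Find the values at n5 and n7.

n5 = True, n7 = False

n1 = NOT x1 = NOT False = True
n2 = x4 NOR x1 = False NOR False = True
n3 = n1 XOR x1 = True XOR False = True
n4 = x2 XOR x3 = False XOR True = True
n5 = n3 OR n4 = True OR True = True
n7 = NOT n2 = NOT True = False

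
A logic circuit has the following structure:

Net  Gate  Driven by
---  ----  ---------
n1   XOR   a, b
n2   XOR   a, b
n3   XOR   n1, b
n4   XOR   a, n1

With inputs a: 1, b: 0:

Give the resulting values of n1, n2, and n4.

n1 = 1, n2 = 1, n4 = 0

n1 = a XOR b = 1 XOR 0 = 1
n2 = a XOR b = 1 XOR 0 = 1
n4 = a XOR n1 = 1 XOR 1 = 0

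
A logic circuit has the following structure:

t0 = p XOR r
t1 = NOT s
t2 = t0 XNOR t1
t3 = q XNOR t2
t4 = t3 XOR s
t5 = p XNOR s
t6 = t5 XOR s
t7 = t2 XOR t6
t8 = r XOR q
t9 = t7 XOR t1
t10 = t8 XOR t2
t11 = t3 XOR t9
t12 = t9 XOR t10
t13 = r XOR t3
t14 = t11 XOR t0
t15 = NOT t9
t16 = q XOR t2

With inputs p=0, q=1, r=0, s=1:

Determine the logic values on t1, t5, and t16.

t0 = p XOR r = 0 XOR 0 = 0
t1 = NOT s = NOT 1 = 0
t2 = t0 XNOR t1 = 0 XNOR 0 = 1
t5 = p XNOR s = 0 XNOR 1 = 0
t16 = q XOR t2 = 1 XOR 1 = 0

t1 = 0, t5 = 0, t16 = 0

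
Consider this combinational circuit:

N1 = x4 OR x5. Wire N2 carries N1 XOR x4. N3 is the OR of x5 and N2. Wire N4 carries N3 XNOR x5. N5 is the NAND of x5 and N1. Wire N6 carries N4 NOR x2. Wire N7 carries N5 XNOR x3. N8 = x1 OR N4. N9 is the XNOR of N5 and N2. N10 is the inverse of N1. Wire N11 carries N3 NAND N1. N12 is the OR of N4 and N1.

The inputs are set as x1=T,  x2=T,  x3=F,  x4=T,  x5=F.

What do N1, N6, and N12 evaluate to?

N1 = x4 OR x5 = T OR F = T
N2 = N1 XOR x4 = T XOR T = F
N3 = x5 OR N2 = F OR F = F
N4 = N3 XNOR x5 = F XNOR F = T
N6 = N4 NOR x2 = T NOR T = F
N12 = N4 OR N1 = T OR T = T

N1 = T, N6 = F, N12 = T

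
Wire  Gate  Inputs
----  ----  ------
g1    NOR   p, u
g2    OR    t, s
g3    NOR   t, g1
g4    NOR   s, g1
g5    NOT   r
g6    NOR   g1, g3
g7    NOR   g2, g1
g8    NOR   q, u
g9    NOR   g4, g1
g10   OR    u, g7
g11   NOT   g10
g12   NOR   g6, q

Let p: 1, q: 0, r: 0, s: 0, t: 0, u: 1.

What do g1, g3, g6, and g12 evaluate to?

g1 = p NOR u = 1 NOR 1 = 0
g3 = t NOR g1 = 0 NOR 0 = 1
g6 = g1 NOR g3 = 0 NOR 1 = 0
g12 = g6 NOR q = 0 NOR 0 = 1

g1 = 0, g3 = 1, g6 = 0, g12 = 1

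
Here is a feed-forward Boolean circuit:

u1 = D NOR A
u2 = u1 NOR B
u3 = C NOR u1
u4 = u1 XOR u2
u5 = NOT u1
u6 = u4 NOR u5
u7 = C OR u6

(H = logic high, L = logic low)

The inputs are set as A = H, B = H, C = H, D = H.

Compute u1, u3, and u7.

u1 = L, u3 = L, u7 = H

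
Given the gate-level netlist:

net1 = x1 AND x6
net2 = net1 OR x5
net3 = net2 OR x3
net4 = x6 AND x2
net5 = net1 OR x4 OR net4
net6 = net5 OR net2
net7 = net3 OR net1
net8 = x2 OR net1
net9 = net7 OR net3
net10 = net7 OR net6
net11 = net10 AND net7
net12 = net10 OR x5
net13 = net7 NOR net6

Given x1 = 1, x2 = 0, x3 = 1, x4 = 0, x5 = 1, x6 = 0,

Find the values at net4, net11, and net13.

net1 = x1 AND x6 = 1 AND 0 = 0
net2 = net1 OR x5 = 0 OR 1 = 1
net3 = net2 OR x3 = 1 OR 1 = 1
net4 = x6 AND x2 = 0 AND 0 = 0
net5 = net1 OR x4 OR net4 = 0 OR 0 OR 0 = 0
net6 = net5 OR net2 = 0 OR 1 = 1
net7 = net3 OR net1 = 1 OR 0 = 1
net10 = net7 OR net6 = 1 OR 1 = 1
net11 = net10 AND net7 = 1 AND 1 = 1
net13 = net7 NOR net6 = 1 NOR 1 = 0

net4 = 0, net11 = 1, net13 = 0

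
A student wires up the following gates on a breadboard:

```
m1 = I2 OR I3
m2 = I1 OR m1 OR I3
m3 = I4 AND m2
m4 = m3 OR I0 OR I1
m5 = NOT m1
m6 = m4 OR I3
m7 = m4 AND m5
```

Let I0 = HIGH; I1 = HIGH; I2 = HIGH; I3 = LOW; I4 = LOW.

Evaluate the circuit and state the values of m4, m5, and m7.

m4 = HIGH, m5 = LOW, m7 = LOW

m1 = I2 OR I3 = HIGH OR LOW = HIGH
m2 = I1 OR m1 OR I3 = HIGH OR HIGH OR LOW = HIGH
m3 = I4 AND m2 = LOW AND HIGH = LOW
m4 = m3 OR I0 OR I1 = LOW OR HIGH OR HIGH = HIGH
m5 = NOT m1 = NOT HIGH = LOW
m7 = m4 AND m5 = HIGH AND LOW = LOW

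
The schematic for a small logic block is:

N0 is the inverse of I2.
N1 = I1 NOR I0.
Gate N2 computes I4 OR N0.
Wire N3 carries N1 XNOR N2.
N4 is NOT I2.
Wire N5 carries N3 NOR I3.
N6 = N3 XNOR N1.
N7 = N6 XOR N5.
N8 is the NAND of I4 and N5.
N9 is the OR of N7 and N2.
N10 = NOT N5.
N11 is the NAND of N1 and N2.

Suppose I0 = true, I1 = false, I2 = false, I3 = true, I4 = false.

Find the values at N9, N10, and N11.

N0 = NOT I2 = NOT false = true
N1 = I1 NOR I0 = false NOR true = false
N2 = I4 OR N0 = false OR true = true
N3 = N1 XNOR N2 = false XNOR true = false
N5 = N3 NOR I3 = false NOR true = false
N6 = N3 XNOR N1 = false XNOR false = true
N7 = N6 XOR N5 = true XOR false = true
N9 = N7 OR N2 = true OR true = true
N10 = NOT N5 = NOT false = true
N11 = N1 NAND N2 = false NAND true = true

N9 = true, N10 = true, N11 = true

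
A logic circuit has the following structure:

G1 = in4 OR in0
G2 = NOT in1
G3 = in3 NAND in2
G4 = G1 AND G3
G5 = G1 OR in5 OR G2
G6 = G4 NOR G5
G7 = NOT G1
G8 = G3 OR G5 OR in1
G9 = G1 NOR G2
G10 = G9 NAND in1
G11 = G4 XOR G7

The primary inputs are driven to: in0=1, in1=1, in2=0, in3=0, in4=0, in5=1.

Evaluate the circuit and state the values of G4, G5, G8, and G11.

G1 = in4 OR in0 = 0 OR 1 = 1
G2 = NOT in1 = NOT 1 = 0
G3 = in3 NAND in2 = 0 NAND 0 = 1
G4 = G1 AND G3 = 1 AND 1 = 1
G5 = G1 OR in5 OR G2 = 1 OR 1 OR 0 = 1
G7 = NOT G1 = NOT 1 = 0
G8 = G3 OR G5 OR in1 = 1 OR 1 OR 1 = 1
G11 = G4 XOR G7 = 1 XOR 0 = 1

G4 = 1; G5 = 1; G8 = 1; G11 = 1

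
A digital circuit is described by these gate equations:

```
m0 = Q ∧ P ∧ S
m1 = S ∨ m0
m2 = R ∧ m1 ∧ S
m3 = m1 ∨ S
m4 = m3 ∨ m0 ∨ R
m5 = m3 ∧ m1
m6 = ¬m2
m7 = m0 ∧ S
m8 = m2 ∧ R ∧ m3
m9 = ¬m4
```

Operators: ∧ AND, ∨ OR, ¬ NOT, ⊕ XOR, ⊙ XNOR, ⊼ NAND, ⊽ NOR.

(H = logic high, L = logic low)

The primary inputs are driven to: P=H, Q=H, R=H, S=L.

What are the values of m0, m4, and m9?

m0 = L, m4 = H, m9 = L

m0 = Q AND P AND S = H AND H AND L = L
m1 = S OR m0 = L OR L = L
m3 = m1 OR S = L OR L = L
m4 = m3 OR m0 OR R = L OR L OR H = H
m9 = NOT m4 = NOT H = L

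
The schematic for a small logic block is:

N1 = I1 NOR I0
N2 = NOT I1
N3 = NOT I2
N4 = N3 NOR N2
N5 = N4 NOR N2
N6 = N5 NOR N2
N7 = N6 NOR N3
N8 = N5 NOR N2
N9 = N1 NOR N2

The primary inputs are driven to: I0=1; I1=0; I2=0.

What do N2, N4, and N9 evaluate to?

N2 = 1, N4 = 0, N9 = 0

N1 = I1 NOR I0 = 0 NOR 1 = 0
N2 = NOT I1 = NOT 0 = 1
N3 = NOT I2 = NOT 0 = 1
N4 = N3 NOR N2 = 1 NOR 1 = 0
N9 = N1 NOR N2 = 0 NOR 1 = 0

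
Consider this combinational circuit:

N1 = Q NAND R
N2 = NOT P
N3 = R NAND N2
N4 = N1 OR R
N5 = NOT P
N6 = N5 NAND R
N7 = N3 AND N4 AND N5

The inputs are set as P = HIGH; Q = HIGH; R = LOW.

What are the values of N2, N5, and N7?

N2 = LOW, N5 = LOW, N7 = LOW

N1 = Q NAND R = HIGH NAND LOW = HIGH
N2 = NOT P = NOT HIGH = LOW
N3 = R NAND N2 = LOW NAND LOW = HIGH
N4 = N1 OR R = HIGH OR LOW = HIGH
N5 = NOT P = NOT HIGH = LOW
N7 = N3 AND N4 AND N5 = HIGH AND HIGH AND LOW = LOW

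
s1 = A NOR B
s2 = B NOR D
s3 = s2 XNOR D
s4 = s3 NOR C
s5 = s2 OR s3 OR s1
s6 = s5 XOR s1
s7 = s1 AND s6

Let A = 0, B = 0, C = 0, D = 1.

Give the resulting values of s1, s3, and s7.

s1 = 1, s3 = 0, s7 = 0

s1 = A NOR B = 0 NOR 0 = 1
s2 = B NOR D = 0 NOR 1 = 0
s3 = s2 XNOR D = 0 XNOR 1 = 0
s5 = s2 OR s3 OR s1 = 0 OR 0 OR 1 = 1
s6 = s5 XOR s1 = 1 XOR 1 = 0
s7 = s1 AND s6 = 1 AND 0 = 0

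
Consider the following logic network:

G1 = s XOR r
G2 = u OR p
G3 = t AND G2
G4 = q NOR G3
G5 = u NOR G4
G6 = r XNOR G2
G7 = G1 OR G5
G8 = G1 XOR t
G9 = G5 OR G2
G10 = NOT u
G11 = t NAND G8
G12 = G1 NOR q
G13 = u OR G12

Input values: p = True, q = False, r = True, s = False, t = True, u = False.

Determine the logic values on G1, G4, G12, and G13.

G1 = s XOR r = False XOR True = True
G2 = u OR p = False OR True = True
G3 = t AND G2 = True AND True = True
G4 = q NOR G3 = False NOR True = False
G12 = G1 NOR q = True NOR False = False
G13 = u OR G12 = False OR False = False

G1 = True, G4 = False, G12 = False, G13 = False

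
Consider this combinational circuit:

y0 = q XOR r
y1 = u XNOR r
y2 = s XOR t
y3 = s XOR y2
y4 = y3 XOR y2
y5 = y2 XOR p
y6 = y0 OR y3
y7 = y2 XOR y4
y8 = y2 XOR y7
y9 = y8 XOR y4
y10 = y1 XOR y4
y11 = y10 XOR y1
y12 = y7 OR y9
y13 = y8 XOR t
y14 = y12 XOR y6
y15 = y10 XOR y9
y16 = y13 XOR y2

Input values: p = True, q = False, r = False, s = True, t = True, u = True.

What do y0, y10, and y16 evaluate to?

y0 = False  y10 = True  y16 = False

y0 = q XOR r = False XOR False = False
y1 = u XNOR r = True XNOR False = False
y2 = s XOR t = True XOR True = False
y3 = s XOR y2 = True XOR False = True
y4 = y3 XOR y2 = True XOR False = True
y7 = y2 XOR y4 = False XOR True = True
y8 = y2 XOR y7 = False XOR True = True
y10 = y1 XOR y4 = False XOR True = True
y13 = y8 XOR t = True XOR True = False
y16 = y13 XOR y2 = False XOR False = False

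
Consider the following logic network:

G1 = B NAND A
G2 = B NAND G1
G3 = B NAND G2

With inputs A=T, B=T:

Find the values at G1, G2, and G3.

G1 = F; G2 = T; G3 = F

G1 = B NAND A = T NAND T = F
G2 = B NAND G1 = T NAND F = T
G3 = B NAND G2 = T NAND T = F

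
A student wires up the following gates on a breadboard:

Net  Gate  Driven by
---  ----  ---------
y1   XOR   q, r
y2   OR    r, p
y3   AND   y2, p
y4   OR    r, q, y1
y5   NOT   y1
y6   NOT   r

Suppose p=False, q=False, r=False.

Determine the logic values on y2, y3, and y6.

y2 = False, y3 = False, y6 = True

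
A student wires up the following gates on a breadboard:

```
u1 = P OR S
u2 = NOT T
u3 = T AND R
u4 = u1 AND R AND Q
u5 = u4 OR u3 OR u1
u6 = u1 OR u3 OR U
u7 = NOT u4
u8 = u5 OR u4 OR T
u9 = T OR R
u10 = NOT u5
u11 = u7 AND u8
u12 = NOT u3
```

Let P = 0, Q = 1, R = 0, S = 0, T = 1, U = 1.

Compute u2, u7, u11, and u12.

u2 = 0, u7 = 1, u11 = 1, u12 = 1

u1 = P OR S = 0 OR 0 = 0
u2 = NOT T = NOT 1 = 0
u3 = T AND R = 1 AND 0 = 0
u4 = u1 AND R AND Q = 0 AND 0 AND 1 = 0
u5 = u4 OR u3 OR u1 = 0 OR 0 OR 0 = 0
u7 = NOT u4 = NOT 0 = 1
u8 = u5 OR u4 OR T = 0 OR 0 OR 1 = 1
u11 = u7 AND u8 = 1 AND 1 = 1
u12 = NOT u3 = NOT 0 = 1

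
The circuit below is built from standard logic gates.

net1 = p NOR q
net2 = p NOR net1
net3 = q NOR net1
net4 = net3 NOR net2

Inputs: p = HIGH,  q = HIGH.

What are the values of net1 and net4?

net1 = LOW, net4 = HIGH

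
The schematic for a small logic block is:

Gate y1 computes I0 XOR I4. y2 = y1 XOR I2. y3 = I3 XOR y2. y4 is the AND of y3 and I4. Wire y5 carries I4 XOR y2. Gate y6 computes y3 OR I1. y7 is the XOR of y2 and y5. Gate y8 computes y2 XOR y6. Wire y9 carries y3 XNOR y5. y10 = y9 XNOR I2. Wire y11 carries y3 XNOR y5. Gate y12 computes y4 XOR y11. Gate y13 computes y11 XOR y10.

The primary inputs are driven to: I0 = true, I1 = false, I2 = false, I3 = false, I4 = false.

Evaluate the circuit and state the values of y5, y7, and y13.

y1 = I0 XOR I4 = true XOR false = true
y2 = y1 XOR I2 = true XOR false = true
y3 = I3 XOR y2 = false XOR true = true
y5 = I4 XOR y2 = false XOR true = true
y7 = y2 XOR y5 = true XOR true = false
y9 = y3 XNOR y5 = true XNOR true = true
y10 = y9 XNOR I2 = true XNOR false = false
y11 = y3 XNOR y5 = true XNOR true = true
y13 = y11 XOR y10 = true XOR false = true

y5 = true; y7 = false; y13 = true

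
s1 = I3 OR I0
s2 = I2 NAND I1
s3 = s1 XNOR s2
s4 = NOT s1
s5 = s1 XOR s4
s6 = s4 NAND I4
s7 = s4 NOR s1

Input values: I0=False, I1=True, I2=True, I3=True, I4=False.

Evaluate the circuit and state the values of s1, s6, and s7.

s1 = True, s6 = True, s7 = False

s1 = I3 OR I0 = True OR False = True
s4 = NOT s1 = NOT True = False
s6 = s4 NAND I4 = False NAND False = True
s7 = s4 NOR s1 = False NOR True = False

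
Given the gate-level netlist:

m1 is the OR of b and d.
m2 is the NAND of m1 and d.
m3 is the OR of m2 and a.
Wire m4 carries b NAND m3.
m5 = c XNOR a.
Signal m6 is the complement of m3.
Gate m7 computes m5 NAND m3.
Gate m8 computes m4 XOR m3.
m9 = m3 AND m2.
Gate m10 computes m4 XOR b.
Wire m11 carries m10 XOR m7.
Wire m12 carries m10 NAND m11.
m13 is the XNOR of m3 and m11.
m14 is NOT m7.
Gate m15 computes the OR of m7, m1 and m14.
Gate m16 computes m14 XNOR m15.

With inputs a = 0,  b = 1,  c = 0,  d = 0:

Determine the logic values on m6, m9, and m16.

m6 = 0  m9 = 1  m16 = 1

m1 = b OR d = 1 OR 0 = 1
m2 = m1 NAND d = 1 NAND 0 = 1
m3 = m2 OR a = 1 OR 0 = 1
m5 = c XNOR a = 0 XNOR 0 = 1
m6 = NOT m3 = NOT 1 = 0
m7 = m5 NAND m3 = 1 NAND 1 = 0
m9 = m3 AND m2 = 1 AND 1 = 1
m14 = NOT m7 = NOT 0 = 1
m15 = m7 OR m1 OR m14 = 0 OR 1 OR 1 = 1
m16 = m14 XNOR m15 = 1 XNOR 1 = 1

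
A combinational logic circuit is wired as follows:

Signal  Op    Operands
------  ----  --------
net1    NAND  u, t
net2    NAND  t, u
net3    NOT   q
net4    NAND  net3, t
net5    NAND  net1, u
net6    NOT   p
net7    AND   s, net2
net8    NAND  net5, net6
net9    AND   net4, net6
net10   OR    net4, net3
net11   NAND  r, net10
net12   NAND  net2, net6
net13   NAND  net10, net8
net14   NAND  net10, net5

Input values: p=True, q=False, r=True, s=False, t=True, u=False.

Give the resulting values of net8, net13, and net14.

net8 = True  net13 = False  net14 = False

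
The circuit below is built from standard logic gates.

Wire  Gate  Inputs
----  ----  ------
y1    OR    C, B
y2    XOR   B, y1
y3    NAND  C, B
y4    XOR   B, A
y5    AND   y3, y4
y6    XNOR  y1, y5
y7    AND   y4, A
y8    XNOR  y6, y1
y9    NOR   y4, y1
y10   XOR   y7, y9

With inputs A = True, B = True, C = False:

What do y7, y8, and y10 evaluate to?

y1 = C OR B = False OR True = True
y3 = C NAND B = False NAND True = True
y4 = B XOR A = True XOR True = False
y5 = y3 AND y4 = True AND False = False
y6 = y1 XNOR y5 = True XNOR False = False
y7 = y4 AND A = False AND True = False
y8 = y6 XNOR y1 = False XNOR True = False
y9 = y4 NOR y1 = False NOR True = False
y10 = y7 XOR y9 = False XOR False = False

y7 = False, y8 = False, y10 = False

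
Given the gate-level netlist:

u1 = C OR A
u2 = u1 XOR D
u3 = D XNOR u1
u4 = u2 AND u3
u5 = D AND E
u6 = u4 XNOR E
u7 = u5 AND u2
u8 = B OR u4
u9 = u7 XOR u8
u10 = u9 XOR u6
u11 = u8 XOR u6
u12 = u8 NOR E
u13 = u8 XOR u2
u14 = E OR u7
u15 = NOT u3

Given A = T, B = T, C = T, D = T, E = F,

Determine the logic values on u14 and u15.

u14 = F; u15 = F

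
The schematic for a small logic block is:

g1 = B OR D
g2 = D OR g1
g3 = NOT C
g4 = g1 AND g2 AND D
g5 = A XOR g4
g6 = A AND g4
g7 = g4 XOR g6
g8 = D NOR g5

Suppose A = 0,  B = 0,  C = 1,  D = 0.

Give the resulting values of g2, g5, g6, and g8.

g2 = 0  g5 = 0  g6 = 0  g8 = 1

g1 = B OR D = 0 OR 0 = 0
g2 = D OR g1 = 0 OR 0 = 0
g4 = g1 AND g2 AND D = 0 AND 0 AND 0 = 0
g5 = A XOR g4 = 0 XOR 0 = 0
g6 = A AND g4 = 0 AND 0 = 0
g8 = D NOR g5 = 0 NOR 0 = 1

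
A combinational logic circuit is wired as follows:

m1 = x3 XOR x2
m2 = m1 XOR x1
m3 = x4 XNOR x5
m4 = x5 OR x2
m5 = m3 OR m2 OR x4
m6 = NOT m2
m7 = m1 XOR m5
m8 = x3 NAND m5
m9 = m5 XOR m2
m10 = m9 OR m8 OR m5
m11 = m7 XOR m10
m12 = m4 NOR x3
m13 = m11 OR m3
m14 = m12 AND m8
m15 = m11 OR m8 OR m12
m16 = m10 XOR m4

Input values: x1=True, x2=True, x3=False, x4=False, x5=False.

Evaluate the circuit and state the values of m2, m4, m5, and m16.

m2 = False  m4 = True  m5 = True  m16 = False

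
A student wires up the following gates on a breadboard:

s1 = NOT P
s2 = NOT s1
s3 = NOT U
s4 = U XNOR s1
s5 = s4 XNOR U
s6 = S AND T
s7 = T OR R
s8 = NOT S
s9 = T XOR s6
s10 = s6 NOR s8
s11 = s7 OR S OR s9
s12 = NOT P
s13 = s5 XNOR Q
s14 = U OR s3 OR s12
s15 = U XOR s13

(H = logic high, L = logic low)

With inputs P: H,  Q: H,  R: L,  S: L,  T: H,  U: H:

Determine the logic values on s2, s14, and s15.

s1 = NOT P = NOT H = L
s2 = NOT s1 = NOT L = H
s3 = NOT U = NOT H = L
s4 = U XNOR s1 = H XNOR L = L
s5 = s4 XNOR U = L XNOR H = L
s12 = NOT P = NOT H = L
s13 = s5 XNOR Q = L XNOR H = L
s14 = U OR s3 OR s12 = H OR L OR L = H
s15 = U XOR s13 = H XOR L = H

s2 = H, s14 = H, s15 = H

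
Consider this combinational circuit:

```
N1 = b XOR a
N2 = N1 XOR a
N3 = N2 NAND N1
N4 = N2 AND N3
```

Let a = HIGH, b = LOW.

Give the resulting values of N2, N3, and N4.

N2 = LOW, N3 = HIGH, N4 = LOW

N1 = b XOR a = LOW XOR HIGH = HIGH
N2 = N1 XOR a = HIGH XOR HIGH = LOW
N3 = N2 NAND N1 = LOW NAND HIGH = HIGH
N4 = N2 AND N3 = LOW AND HIGH = LOW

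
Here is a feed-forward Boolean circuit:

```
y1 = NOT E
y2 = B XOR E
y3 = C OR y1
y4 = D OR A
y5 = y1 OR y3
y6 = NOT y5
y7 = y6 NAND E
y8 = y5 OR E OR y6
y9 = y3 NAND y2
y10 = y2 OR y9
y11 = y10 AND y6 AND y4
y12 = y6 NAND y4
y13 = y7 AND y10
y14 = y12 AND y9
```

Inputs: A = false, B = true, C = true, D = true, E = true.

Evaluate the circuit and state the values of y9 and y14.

y1 = NOT E = NOT true = false
y2 = B XOR E = true XOR true = false
y3 = C OR y1 = true OR false = true
y4 = D OR A = true OR false = true
y5 = y1 OR y3 = false OR true = true
y6 = NOT y5 = NOT true = false
y9 = y3 NAND y2 = true NAND false = true
y12 = y6 NAND y4 = false NAND true = true
y14 = y12 AND y9 = true AND true = true

y9 = true  y14 = true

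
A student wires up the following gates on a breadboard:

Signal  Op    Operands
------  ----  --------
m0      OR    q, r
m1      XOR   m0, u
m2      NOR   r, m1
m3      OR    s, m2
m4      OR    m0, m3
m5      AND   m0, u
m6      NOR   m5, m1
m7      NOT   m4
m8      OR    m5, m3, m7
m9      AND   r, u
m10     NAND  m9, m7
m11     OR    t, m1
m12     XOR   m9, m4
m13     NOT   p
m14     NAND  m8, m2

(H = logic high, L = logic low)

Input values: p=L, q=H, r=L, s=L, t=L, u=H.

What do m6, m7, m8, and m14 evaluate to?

m0 = q OR r = H OR L = H
m1 = m0 XOR u = H XOR H = L
m2 = r NOR m1 = L NOR L = H
m3 = s OR m2 = L OR H = H
m4 = m0 OR m3 = H OR H = H
m5 = m0 AND u = H AND H = H
m6 = m5 NOR m1 = H NOR L = L
m7 = NOT m4 = NOT H = L
m8 = m5 OR m3 OR m7 = H OR H OR L = H
m14 = m8 NAND m2 = H NAND H = L

m6 = L, m7 = L, m8 = H, m14 = L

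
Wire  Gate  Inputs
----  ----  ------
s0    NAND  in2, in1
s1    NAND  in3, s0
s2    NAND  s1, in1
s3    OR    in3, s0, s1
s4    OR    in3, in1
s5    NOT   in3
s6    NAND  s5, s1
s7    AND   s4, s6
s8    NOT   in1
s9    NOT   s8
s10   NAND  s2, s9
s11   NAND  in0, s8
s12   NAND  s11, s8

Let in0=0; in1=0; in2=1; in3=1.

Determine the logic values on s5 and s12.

s5 = 0, s12 = 0

s5 = NOT in3 = NOT 1 = 0
s8 = NOT in1 = NOT 0 = 1
s11 = in0 NAND s8 = 0 NAND 1 = 1
s12 = s11 NAND s8 = 1 NAND 1 = 0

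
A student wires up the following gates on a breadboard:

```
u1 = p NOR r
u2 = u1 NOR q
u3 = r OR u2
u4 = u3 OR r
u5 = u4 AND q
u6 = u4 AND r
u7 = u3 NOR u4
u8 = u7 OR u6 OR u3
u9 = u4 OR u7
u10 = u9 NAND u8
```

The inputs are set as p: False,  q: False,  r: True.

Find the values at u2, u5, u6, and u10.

u1 = p NOR r = False NOR True = False
u2 = u1 NOR q = False NOR False = True
u3 = r OR u2 = True OR True = True
u4 = u3 OR r = True OR True = True
u5 = u4 AND q = True AND False = False
u6 = u4 AND r = True AND True = True
u7 = u3 NOR u4 = True NOR True = False
u8 = u7 OR u6 OR u3 = False OR True OR True = True
u9 = u4 OR u7 = True OR False = True
u10 = u9 NAND u8 = True NAND True = False

u2 = True, u5 = False, u6 = True, u10 = False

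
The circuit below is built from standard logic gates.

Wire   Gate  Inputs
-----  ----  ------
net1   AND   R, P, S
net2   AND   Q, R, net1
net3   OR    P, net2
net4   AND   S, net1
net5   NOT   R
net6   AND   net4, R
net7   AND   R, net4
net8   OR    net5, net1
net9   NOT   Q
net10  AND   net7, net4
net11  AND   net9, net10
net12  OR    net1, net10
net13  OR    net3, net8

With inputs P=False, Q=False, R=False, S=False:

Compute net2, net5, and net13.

net2 = False  net5 = True  net13 = True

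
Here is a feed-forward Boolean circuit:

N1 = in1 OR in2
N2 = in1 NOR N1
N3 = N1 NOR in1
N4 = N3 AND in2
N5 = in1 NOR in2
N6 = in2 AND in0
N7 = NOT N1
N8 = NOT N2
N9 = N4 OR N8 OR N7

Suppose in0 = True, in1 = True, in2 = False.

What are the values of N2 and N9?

N1 = in1 OR in2 = True OR False = True
N2 = in1 NOR N1 = True NOR True = False
N3 = N1 NOR in1 = True NOR True = False
N4 = N3 AND in2 = False AND False = False
N7 = NOT N1 = NOT True = False
N8 = NOT N2 = NOT False = True
N9 = N4 OR N8 OR N7 = False OR True OR False = True

N2 = False, N9 = True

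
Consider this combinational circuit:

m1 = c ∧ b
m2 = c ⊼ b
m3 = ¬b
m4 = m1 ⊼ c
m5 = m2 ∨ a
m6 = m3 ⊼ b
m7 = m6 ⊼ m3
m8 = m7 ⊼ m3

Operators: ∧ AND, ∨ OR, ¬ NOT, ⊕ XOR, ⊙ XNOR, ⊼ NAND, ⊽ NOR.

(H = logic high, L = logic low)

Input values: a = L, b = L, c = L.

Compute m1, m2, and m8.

m1 = L; m2 = H; m8 = H

m1 = c AND b = L AND L = L
m2 = c NAND b = L NAND L = H
m3 = NOT b = NOT L = H
m6 = m3 NAND b = H NAND L = H
m7 = m6 NAND m3 = H NAND H = L
m8 = m7 NAND m3 = L NAND H = H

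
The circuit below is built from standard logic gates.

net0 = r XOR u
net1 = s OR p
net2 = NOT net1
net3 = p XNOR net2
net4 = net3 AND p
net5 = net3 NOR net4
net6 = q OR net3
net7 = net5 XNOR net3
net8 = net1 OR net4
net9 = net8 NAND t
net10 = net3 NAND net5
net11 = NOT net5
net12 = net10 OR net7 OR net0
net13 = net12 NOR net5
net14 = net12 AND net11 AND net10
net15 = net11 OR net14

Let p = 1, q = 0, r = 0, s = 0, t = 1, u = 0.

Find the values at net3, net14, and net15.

net3 = 0, net14 = 0, net15 = 0

net0 = r XOR u = 0 XOR 0 = 0
net1 = s OR p = 0 OR 1 = 1
net2 = NOT net1 = NOT 1 = 0
net3 = p XNOR net2 = 1 XNOR 0 = 0
net4 = net3 AND p = 0 AND 1 = 0
net5 = net3 NOR net4 = 0 NOR 0 = 1
net7 = net5 XNOR net3 = 1 XNOR 0 = 0
net10 = net3 NAND net5 = 0 NAND 1 = 1
net11 = NOT net5 = NOT 1 = 0
net12 = net10 OR net7 OR net0 = 1 OR 0 OR 0 = 1
net14 = net12 AND net11 AND net10 = 1 AND 0 AND 1 = 0
net15 = net11 OR net14 = 0 OR 0 = 0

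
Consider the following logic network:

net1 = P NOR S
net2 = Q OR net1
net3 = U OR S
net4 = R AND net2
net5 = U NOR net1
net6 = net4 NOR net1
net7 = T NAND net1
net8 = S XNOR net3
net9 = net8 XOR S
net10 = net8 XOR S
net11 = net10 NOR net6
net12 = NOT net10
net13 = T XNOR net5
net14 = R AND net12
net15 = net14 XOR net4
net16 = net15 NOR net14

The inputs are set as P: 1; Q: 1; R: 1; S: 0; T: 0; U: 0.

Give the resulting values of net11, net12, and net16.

net1 = P NOR S = 1 NOR 0 = 0
net2 = Q OR net1 = 1 OR 0 = 1
net3 = U OR S = 0 OR 0 = 0
net4 = R AND net2 = 1 AND 1 = 1
net6 = net4 NOR net1 = 1 NOR 0 = 0
net8 = S XNOR net3 = 0 XNOR 0 = 1
net10 = net8 XOR S = 1 XOR 0 = 1
net11 = net10 NOR net6 = 1 NOR 0 = 0
net12 = NOT net10 = NOT 1 = 0
net14 = R AND net12 = 1 AND 0 = 0
net15 = net14 XOR net4 = 0 XOR 1 = 1
net16 = net15 NOR net14 = 1 NOR 0 = 0

net11 = 0, net12 = 0, net16 = 0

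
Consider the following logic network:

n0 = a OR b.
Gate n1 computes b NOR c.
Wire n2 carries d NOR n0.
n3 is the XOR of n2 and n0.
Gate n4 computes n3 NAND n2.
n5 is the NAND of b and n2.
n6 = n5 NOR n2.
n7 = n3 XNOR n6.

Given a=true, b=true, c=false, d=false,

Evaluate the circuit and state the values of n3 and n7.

n3 = true, n7 = false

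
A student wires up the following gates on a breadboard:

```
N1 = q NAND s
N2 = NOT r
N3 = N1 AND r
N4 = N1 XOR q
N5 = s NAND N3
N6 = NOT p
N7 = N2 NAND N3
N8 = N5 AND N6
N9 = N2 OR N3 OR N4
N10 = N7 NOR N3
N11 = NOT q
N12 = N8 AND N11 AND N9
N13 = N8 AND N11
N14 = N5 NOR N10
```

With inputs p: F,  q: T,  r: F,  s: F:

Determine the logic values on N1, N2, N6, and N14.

N1 = q NAND s = T NAND F = T
N2 = NOT r = NOT F = T
N3 = N1 AND r = T AND F = F
N5 = s NAND N3 = F NAND F = T
N6 = NOT p = NOT F = T
N7 = N2 NAND N3 = T NAND F = T
N10 = N7 NOR N3 = T NOR F = F
N14 = N5 NOR N10 = T NOR F = F

N1 = T; N2 = T; N6 = T; N14 = F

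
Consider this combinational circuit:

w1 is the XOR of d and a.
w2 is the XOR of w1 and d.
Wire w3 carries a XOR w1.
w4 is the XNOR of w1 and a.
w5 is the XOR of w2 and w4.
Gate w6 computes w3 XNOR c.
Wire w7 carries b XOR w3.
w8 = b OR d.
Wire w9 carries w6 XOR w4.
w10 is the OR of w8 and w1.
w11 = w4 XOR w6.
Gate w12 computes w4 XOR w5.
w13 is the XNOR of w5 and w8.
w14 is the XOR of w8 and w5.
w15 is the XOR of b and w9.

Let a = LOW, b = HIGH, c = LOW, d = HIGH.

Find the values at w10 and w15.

w10 = HIGH  w15 = HIGH

w1 = d XOR a = HIGH XOR LOW = HIGH
w3 = a XOR w1 = LOW XOR HIGH = HIGH
w4 = w1 XNOR a = HIGH XNOR LOW = LOW
w6 = w3 XNOR c = HIGH XNOR LOW = LOW
w8 = b OR d = HIGH OR HIGH = HIGH
w9 = w6 XOR w4 = LOW XOR LOW = LOW
w10 = w8 OR w1 = HIGH OR HIGH = HIGH
w15 = b XOR w9 = HIGH XOR LOW = HIGH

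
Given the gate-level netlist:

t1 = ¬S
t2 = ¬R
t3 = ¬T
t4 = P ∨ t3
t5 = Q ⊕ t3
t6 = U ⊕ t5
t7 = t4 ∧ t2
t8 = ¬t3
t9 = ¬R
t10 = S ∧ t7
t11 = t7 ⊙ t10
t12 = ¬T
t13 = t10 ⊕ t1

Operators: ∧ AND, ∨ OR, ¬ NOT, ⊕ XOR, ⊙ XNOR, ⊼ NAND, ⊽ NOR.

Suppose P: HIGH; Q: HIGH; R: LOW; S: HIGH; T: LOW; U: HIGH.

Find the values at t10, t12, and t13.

t10 = HIGH, t12 = HIGH, t13 = HIGH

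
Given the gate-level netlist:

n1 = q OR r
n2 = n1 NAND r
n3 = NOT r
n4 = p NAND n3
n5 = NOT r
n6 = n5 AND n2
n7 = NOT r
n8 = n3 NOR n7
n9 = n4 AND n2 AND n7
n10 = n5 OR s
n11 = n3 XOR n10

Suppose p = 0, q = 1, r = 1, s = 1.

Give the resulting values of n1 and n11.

n1 = 1; n11 = 1

n1 = q OR r = 1 OR 1 = 1
n3 = NOT r = NOT 1 = 0
n5 = NOT r = NOT 1 = 0
n10 = n5 OR s = 0 OR 1 = 1
n11 = n3 XOR n10 = 0 XOR 1 = 1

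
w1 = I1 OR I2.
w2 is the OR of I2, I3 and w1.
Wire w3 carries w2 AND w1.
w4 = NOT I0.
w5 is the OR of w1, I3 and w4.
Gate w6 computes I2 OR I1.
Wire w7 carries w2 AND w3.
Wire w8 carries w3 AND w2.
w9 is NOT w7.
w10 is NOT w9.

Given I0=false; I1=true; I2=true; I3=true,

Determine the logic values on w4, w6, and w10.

w1 = I1 OR I2 = true OR true = true
w2 = I2 OR I3 OR w1 = true OR true OR true = true
w3 = w2 AND w1 = true AND true = true
w4 = NOT I0 = NOT false = true
w6 = I2 OR I1 = true OR true = true
w7 = w2 AND w3 = true AND true = true
w9 = NOT w7 = NOT true = false
w10 = NOT w9 = NOT false = true

w4 = true, w6 = true, w10 = true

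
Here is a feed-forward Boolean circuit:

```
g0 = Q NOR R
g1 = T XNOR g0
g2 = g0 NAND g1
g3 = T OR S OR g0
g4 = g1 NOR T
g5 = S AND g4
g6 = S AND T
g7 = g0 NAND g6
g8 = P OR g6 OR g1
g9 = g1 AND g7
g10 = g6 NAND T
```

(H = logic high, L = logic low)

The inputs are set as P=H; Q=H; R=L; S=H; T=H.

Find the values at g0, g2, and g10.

g0 = L, g2 = H, g10 = L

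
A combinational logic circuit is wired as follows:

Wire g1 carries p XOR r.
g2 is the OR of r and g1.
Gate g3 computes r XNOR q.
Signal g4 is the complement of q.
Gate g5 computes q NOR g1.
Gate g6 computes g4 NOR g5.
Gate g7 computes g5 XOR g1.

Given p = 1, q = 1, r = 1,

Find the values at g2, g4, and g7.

g2 = 1, g4 = 0, g7 = 0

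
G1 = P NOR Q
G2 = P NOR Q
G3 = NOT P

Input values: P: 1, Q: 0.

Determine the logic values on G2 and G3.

G2 = P NOR Q = 1 NOR 0 = 0
G3 = NOT P = NOT 1 = 0

G2 = 0, G3 = 0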